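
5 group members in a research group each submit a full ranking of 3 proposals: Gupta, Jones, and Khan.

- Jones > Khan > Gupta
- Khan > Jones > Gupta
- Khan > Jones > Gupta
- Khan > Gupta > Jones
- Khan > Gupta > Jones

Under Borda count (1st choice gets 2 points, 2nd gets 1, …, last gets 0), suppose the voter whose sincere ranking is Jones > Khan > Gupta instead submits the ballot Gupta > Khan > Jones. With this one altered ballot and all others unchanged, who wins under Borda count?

Borda totals with the altered ballot: Gupta 4, Jones 2, Khan 9.
The winner is unchanged: still Khan.

Khan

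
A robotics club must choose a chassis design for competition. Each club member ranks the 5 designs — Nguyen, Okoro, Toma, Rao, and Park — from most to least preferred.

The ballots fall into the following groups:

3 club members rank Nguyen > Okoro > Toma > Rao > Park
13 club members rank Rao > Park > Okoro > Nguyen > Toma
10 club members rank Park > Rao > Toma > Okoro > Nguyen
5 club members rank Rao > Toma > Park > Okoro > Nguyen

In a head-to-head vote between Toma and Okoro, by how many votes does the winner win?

Ballots ranking Toma above Okoro: 10+5 = 15.
Ballots ranking Okoro above Toma: 3+13 = 16.
Okoro wins 16–15, a margin of 1.

1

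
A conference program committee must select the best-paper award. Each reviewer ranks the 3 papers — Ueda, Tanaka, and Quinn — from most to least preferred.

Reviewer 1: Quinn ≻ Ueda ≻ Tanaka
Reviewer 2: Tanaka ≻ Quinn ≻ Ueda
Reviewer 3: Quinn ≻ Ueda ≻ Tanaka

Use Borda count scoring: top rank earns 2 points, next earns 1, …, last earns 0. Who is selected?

Quinn

Borda scores:
  Ueda: 1 + 0 + 1 = 2
  Tanaka: 0 + 2 + 0 = 2
  Quinn: 2 + 1 + 2 = 5
Quinn has the highest total.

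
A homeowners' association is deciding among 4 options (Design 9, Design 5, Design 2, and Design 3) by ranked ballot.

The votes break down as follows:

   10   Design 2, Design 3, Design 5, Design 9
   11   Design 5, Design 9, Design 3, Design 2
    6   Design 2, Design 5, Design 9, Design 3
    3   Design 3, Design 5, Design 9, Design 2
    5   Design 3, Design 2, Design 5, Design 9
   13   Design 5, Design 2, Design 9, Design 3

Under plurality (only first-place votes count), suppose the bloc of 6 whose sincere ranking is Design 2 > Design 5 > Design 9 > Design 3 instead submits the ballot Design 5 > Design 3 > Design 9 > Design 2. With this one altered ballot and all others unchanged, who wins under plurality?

First-place totals with the altered ballot: Design 9 0, Design 5 30, Design 2 10, Design 3 8.
The winner is unchanged: still Design 5.

Design 5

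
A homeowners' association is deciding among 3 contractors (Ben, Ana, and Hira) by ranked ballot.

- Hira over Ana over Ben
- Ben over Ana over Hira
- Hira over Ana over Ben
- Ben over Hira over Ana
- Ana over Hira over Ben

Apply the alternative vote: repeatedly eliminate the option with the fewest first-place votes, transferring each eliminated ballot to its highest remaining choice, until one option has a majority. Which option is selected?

Hira

Round 1: Ben 2, Hira 2, Ana 1. Ana has the fewest and is eliminated.
Round 2: Hira 3, Ben 2. Hira has a majority.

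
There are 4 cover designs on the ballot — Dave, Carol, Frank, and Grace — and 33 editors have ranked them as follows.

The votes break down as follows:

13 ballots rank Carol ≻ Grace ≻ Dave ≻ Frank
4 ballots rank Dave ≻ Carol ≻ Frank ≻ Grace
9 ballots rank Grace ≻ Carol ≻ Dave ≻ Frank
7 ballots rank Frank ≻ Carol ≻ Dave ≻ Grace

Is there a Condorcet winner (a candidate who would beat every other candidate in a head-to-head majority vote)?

Head-to-head results (33 voters total):
Dave vs Carol: Carol wins 29–4.
Dave vs Frank: Dave wins 26–7.
Dave vs Grace: Grace wins 22–11.
Carol vs Frank: Carol wins 26–7.
Carol vs Grace: Carol wins 24–9.
Frank vs Grace: Grace wins 22–11.
Carol beats each rival — Dave (29–4), Frank (26–7), Grace (24–9) — so Carol is the Condorcet winner.

Yes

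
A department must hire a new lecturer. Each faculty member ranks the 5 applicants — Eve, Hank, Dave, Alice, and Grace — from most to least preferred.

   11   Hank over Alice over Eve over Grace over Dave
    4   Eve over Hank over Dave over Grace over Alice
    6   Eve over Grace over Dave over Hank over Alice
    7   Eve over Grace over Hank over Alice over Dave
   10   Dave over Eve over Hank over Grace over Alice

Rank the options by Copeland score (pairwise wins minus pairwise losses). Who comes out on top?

Eve

Pairwise results:
  Eve vs Hank: Eve wins 27–11.
  Eve vs Dave: Eve wins 28–10.
  Eve vs Alice: Eve wins 27–11.
  Eve vs Grace: Eve wins 38–0.
  Hank vs Dave: Hank wins 22–16.
  Hank vs Alice: Hank wins 38–0.
  Hank vs Grace: Hank wins 25–13.
  Dave vs Alice: Dave wins 20–18.
  Dave vs Grace: Grace wins 24–14.
  Alice vs Grace: Grace wins 27–11.
Copeland scores (wins − losses):
  Eve: 4 − 0 = 4
  Hank: 3 − 1 = 2
  Dave: 1 − 3 = -2
  Alice: 0 − 4 = -4
  Grace: 2 − 2 = 0
Eve has the best Copeland score.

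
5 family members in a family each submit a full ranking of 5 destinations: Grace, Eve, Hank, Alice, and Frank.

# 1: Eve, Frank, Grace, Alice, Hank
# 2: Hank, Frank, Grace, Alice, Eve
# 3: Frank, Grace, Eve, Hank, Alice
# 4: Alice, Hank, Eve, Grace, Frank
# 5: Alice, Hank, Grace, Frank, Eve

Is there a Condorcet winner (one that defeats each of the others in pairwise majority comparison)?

Head-to-head results (5 voters total):
Grace vs Eve: Grace wins 3–2.
Grace vs Hank: Hank wins 3–2.
Grace vs Alice: Grace wins 3–2.
Grace vs Frank: Frank wins 3–2.
Eve vs Hank: Hank wins 3–2.
Eve vs Alice: Alice wins 3–2.
Eve vs Frank: Frank wins 3–2.
Hank vs Alice: Alice wins 3–2.
Hank vs Frank: Hank wins 3–2.
Alice vs Frank: Frank wins 3–2.
No candidate beats all others: Grace beats Alice beats Hank beats Grace, a majority cycle.

No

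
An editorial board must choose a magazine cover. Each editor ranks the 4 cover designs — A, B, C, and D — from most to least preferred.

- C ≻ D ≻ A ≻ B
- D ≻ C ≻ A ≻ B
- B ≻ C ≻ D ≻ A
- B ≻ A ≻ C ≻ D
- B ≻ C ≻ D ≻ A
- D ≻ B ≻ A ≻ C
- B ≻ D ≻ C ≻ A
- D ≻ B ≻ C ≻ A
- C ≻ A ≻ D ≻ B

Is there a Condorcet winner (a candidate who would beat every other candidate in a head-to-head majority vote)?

Head-to-head results (9 voters total):
A vs B: B wins 6–3.
A vs C: C wins 7–2.
A vs D: D wins 7–2.
B vs C: B wins 6–3.
B vs D: D wins 5–4.
C vs D: C wins 5–4.
No candidate beats all others: B beats C beats D beats B, a majority cycle.

No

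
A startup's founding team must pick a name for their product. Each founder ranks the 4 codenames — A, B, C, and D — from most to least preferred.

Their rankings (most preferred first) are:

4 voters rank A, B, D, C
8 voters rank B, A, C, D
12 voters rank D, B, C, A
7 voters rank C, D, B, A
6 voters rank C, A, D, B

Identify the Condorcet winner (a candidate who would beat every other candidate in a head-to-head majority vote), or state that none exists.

None — there is no Condorcet winner

Head-to-head results (37 voters total):
A vs B: B wins 27–10.
A vs C: C wins 25–12.
A vs D: D wins 19–18.
B vs C: B wins 24–13.
B vs D: D wins 25–12.
C vs D: C wins 21–16.
No candidate beats all others: B beats C beats D beats B, a majority cycle.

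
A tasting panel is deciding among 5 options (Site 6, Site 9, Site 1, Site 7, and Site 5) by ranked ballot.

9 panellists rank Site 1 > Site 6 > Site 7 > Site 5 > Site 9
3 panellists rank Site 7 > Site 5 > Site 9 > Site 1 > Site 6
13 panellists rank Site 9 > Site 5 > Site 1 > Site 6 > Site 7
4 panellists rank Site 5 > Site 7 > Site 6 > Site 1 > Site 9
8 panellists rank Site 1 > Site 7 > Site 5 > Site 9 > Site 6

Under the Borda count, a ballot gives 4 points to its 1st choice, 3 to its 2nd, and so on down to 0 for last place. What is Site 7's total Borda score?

66

Borda scores:
  Site 6: 9·3 + 3·0 + 13·1 + 4·2 + 8·0 = 48
  Site 9: 9·0 + 3·2 + 13·4 + 4·0 + 8·1 = 66
  Site 1: 9·4 + 3·1 + 13·2 + 4·1 + 8·4 = 101
  Site 7: 9·2 + 3·4 + 13·0 + 4·3 + 8·3 = 66
  Site 5: 9·1 + 3·3 + 13·3 + 4·4 + 8·2 = 89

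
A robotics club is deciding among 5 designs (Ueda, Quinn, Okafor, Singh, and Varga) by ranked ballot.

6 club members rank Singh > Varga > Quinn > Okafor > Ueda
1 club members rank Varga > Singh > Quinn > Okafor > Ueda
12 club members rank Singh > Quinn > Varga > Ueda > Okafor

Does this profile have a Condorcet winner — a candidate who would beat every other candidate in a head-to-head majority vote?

Head-to-head results (19 voters total):
Ueda vs Quinn: Quinn wins 19–0.
Ueda vs Okafor: Ueda wins 12–7.
Ueda vs Singh: Singh wins 19–0.
Ueda vs Varga: Varga wins 19–0.
Quinn vs Okafor: Quinn wins 19–0.
Quinn vs Singh: Singh wins 19–0.
Quinn vs Varga: Quinn wins 12–7.
Okafor vs Singh: Singh wins 19–0.
Okafor vs Varga: Varga wins 19–0.
Singh vs Varga: Singh wins 18–1.
Singh beats each rival — Ueda (19–0), Quinn (19–0), Okafor (19–0), Varga (18–1) — so Singh is the Condorcet winner.

Yes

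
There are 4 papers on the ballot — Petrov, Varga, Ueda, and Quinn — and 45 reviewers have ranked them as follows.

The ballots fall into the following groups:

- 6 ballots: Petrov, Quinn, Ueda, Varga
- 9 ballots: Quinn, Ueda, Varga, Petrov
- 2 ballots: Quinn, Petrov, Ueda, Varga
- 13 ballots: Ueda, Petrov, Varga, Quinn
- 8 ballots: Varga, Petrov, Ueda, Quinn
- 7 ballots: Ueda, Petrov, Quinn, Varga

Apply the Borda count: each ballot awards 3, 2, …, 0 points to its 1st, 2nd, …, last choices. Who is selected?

Borda scores:
  Petrov: 6·3 + 9·0 + 2·2 + 13·2 + 8·2 + 7·2 = 78
  Varga: 6·0 + 9·1 + 2·0 + 13·1 + 8·3 + 7·0 = 46
  Ueda: 6·1 + 9·2 + 2·1 + 13·3 + 8·1 + 7·3 = 94
  Quinn: 6·2 + 9·3 + 2·3 + 13·0 + 8·0 + 7·1 = 52
Ueda has the highest total.

Ueda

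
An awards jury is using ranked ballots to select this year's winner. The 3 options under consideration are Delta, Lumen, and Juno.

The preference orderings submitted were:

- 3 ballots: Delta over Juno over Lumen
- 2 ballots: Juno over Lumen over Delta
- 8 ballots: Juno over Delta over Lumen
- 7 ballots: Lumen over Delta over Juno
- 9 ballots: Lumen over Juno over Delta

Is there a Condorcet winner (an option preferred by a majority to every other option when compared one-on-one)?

Yes

Head-to-head results (29 voters total):
Delta vs Lumen: Lumen wins 18–11.
Delta vs Juno: Juno wins 19–10.
Lumen vs Juno: Lumen wins 16–13.
Lumen beats each rival — Delta (18–11), Juno (16–13) — so Lumen is the Condorcet winner.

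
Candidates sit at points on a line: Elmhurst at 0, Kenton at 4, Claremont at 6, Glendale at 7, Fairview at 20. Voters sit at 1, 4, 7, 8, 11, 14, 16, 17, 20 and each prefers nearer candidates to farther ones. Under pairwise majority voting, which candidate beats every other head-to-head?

With single-peaked preferences on a line, the Condorcet winner is the candidate closest to the median voter.
The median voter (position 11) is closest to Glendale at 7.
Check: Glendale vs Kenton — voters closer to Glendale: 7 of 9.

Glendale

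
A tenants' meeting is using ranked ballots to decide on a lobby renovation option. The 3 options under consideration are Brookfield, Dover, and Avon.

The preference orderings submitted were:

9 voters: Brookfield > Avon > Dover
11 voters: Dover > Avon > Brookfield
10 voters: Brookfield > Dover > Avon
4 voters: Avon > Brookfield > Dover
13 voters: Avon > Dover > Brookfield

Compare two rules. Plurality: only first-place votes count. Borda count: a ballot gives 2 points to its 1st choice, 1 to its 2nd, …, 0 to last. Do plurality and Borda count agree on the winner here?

No

Plurality first-place counts: Brookfield 19, Dover 11, Avon 17 → Brookfield.
Borda totals: Brookfield 42, Dover 45, Avon 54 → Avon.
The two rules disagree: plurality picks Brookfield, Borda picks Avon.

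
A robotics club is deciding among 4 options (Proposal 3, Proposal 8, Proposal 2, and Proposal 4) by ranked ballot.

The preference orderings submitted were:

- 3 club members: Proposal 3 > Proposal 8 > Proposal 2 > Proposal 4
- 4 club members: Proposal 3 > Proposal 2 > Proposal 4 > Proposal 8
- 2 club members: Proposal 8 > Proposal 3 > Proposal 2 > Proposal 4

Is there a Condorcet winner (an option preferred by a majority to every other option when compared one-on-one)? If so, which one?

Head-to-head results (9 voters total):
Proposal 3 vs Proposal 8: Proposal 3 wins 7–2.
Proposal 3 vs Proposal 2: Proposal 3 wins 9–0.
Proposal 3 vs Proposal 4: Proposal 3 wins 9–0.
Proposal 8 vs Proposal 2: Proposal 8 wins 5–4.
Proposal 8 vs Proposal 4: Proposal 8 wins 5–4.
Proposal 2 vs Proposal 4: Proposal 2 wins 9–0.
Proposal 3 beats each rival — Proposal 8 (7–2), Proposal 2 (9–0), Proposal 4 (9–0) — so Proposal 3 is the Condorcet winner.

Proposal 3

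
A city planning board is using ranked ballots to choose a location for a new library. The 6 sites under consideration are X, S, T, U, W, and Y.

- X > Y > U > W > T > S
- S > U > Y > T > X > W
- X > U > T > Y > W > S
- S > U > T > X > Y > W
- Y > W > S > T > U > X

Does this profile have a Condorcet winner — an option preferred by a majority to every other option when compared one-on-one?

Head-to-head results (5 voters total):
X vs S: S wins 3–2.
X vs T: T wins 3–2.
X vs U: U wins 3–2.
X vs W: X wins 4–1.
X vs Y: X wins 3–2.
S vs T: S wins 3–2.
S vs U: S wins 3–2.
S vs W: W wins 3–2.
S vs Y: Y wins 3–2.
T vs U: U wins 4–1.
T vs W: T wins 3–2.
T vs Y: Y wins 3–2.
U vs W: U wins 4–1.
U vs Y: U wins 3–2.
W vs Y: Y wins 5–0.
No candidate beats all others: X beats W beats S beats X, a majority cycle.

No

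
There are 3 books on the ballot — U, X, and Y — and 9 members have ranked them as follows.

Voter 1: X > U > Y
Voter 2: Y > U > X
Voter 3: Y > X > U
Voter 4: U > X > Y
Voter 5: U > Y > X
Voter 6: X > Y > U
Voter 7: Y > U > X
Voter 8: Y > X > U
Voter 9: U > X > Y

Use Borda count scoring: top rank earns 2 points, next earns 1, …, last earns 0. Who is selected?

Borda scores:
  U: 1 + 1 + 0 + 2 + 2 + 0 + 1 + 0 + 2 = 9
  X: 2 + 0 + 1 + 1 + 0 + 2 + 0 + 1 + 1 = 8
  Y: 0 + 2 + 2 + 0 + 1 + 1 + 2 + 2 + 0 = 10
Y has the highest total.

Y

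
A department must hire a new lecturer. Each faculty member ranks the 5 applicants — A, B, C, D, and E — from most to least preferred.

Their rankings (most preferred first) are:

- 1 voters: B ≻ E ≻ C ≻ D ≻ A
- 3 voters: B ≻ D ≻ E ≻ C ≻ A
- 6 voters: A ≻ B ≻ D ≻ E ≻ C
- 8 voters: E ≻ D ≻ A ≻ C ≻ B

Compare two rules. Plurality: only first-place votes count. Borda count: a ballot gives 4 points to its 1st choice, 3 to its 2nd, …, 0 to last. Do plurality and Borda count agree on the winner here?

Yes

Plurality first-place counts: A 6, B 4, C 0, D 0, E 8 → E.
Borda totals: A 40, B 34, C 13, D 46, E 47 → E.
The two rules agree on E.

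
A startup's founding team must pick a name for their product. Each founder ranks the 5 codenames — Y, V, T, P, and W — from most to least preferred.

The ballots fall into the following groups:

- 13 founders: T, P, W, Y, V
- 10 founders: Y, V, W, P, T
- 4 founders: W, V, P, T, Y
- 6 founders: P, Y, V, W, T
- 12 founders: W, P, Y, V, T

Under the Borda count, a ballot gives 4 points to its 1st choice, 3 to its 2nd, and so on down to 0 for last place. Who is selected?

Borda scores:
  Y: 13·1 + 10·4 + 4·0 + 6·3 + 12·2 = 95
  V: 13·0 + 10·3 + 4·3 + 6·2 + 12·1 = 66
  T: 13·4 + 10·0 + 4·1 + 6·0 + 12·0 = 56
  P: 13·3 + 10·1 + 4·2 + 6·4 + 12·3 = 117
  W: 13·2 + 10·2 + 4·4 + 6·1 + 12·4 = 116
P has the highest total.

P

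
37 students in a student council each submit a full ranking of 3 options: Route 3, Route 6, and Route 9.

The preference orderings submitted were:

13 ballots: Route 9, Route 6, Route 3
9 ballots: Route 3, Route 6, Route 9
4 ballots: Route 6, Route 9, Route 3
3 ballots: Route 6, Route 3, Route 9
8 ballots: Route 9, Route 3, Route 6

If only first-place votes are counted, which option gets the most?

First-place vote totals:
  Route 3: 9
  Route 6: 7
  Route 9: 21
Route 9 has the most first-place votes.

Route 9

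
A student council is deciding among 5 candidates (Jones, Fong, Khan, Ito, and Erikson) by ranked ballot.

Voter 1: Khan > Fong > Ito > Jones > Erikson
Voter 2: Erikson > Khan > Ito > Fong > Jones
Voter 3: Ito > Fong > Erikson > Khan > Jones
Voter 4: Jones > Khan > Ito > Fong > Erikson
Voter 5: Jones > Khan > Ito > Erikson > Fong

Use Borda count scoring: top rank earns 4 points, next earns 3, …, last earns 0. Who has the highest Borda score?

Borda scores:
  Jones: 1 + 0 + 0 + 4 + 4 = 9
  Fong: 3 + 1 + 3 + 1 + 0 = 8
  Khan: 4 + 3 + 1 + 3 + 3 = 14
  Ito: 2 + 2 + 4 + 2 + 2 = 12
  Erikson: 0 + 4 + 2 + 0 + 1 = 7
Khan has the highest total.

Khan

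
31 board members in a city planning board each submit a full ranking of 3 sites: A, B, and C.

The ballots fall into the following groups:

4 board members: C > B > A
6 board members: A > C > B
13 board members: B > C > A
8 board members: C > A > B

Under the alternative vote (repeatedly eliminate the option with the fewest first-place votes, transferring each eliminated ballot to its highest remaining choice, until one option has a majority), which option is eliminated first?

A

Round 1: B 13, C 12, A 6. A has the fewest and is eliminated.
Round 2: C 18, B 13. C has a majority.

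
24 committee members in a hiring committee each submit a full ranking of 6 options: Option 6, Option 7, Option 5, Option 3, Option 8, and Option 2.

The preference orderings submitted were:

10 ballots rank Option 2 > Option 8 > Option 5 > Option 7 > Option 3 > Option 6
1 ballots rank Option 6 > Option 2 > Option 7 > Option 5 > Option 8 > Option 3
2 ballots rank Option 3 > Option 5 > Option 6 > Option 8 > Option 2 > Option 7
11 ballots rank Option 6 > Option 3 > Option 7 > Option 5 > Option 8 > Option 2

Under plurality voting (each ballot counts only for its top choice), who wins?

First-place vote totals:
  Option 6: 12
  Option 7: 0
  Option 5: 0
  Option 3: 2
  Option 8: 0
  Option 2: 10
Option 6 has the most first-place votes.

Option 6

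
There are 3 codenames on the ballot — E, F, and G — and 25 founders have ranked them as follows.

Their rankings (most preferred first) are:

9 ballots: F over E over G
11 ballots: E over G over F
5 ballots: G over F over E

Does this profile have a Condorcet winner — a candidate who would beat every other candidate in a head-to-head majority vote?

No

Head-to-head results (25 voters total):
E vs F: F wins 14–11.
E vs G: E wins 20–5.
F vs G: G wins 16–9.
No candidate beats all others: E beats G beats F beats E, a majority cycle.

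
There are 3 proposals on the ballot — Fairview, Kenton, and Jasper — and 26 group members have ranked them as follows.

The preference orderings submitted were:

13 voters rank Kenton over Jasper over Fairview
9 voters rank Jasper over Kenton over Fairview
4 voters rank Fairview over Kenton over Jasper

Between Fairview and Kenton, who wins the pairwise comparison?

Ballots ranking Fairview above Kenton: 4.
Ballots ranking Kenton above Fairview: 13+9 = 22.
Kenton wins the head-to-head, 22–4.

Kenton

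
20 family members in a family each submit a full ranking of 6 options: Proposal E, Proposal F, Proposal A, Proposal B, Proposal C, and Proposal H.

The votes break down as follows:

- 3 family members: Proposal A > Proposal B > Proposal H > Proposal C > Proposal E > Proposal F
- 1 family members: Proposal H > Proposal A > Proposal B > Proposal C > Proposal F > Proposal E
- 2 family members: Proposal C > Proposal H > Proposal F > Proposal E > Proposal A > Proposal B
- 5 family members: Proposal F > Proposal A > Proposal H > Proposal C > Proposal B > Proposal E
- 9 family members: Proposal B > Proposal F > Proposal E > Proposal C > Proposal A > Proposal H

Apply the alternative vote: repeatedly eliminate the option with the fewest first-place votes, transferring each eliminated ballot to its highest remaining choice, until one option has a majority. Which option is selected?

Round 1: Proposal B 9, Proposal F 5, Proposal A 3, Proposal C 2, Proposal H 1, Proposal E 0. Proposal E has the fewest and is eliminated.
Round 2: Proposal B 9, Proposal F 5, Proposal A 3, Proposal C 2, Proposal H 1. Proposal H has the fewest and is eliminated.
Round 3: Proposal B 9, Proposal F 5, Proposal A 4, Proposal C 2. Proposal C has the fewest and is eliminated.
Round 4: Proposal B 9, Proposal F 7, Proposal A 4. Proposal A has the fewest and is eliminated.
Round 5: Proposal B 13, Proposal F 7. Proposal B has a majority.

Proposal B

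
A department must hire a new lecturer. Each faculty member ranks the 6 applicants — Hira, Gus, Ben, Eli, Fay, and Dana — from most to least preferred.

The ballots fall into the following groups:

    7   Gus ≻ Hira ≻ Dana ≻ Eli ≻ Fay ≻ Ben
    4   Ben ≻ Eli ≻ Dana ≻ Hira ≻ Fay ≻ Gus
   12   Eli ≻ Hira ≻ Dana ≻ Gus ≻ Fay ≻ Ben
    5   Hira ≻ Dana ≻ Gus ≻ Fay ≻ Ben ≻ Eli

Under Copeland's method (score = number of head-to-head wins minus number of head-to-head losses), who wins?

Pairwise results:
  Hira vs Gus: Hira wins 21–7.
  Hira vs Ben: Hira wins 24–4.
  Hira vs Eli: Eli wins 16–12.
  Hira vs Fay: Hira wins 28–0.
  Hira vs Dana: Hira wins 24–4.
  Gus vs Ben: Gus wins 24–4.
  Gus vs Eli: Eli wins 16–12.
  Gus vs Fay: Gus wins 24–4.
  Gus vs Dana: Dana wins 21–7.
  Ben vs Eli: Eli wins 19–9.
  Ben vs Fay: Fay wins 24–4.
  Ben vs Dana: Dana wins 24–4.
  Eli vs Fay: Eli wins 23–5.
  Eli vs Dana: Eli wins 16–12.
  Fay vs Dana: Dana wins 28–0.
Copeland scores (wins − losses):
  Hira: 4 − 1 = 3
  Gus: 2 − 3 = -1
  Ben: 0 − 5 = -5
  Eli: 5 − 0 = 5
  Fay: 1 − 4 = -3
  Dana: 3 − 2 = 1
Eli has the best Copeland score.

Eli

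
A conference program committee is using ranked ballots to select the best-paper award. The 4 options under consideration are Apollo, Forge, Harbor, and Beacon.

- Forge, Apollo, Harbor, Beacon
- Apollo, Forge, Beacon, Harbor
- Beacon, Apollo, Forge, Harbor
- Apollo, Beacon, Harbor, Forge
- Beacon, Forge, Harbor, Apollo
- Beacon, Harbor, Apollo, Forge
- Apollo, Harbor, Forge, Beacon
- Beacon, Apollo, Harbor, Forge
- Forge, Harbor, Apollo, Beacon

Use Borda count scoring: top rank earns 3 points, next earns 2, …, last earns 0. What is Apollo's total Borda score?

17

Borda scores:
  Apollo: 2 + 3 + 2 + 3 + 0 + 1 + 3 + 2 + 1 = 17
  Forge: 3 + 2 + 1 + 0 + 2 + 0 + 1 + 0 + 3 = 12
  Harbor: 1 + 0 + 0 + 1 + 1 + 2 + 2 + 1 + 2 = 10
  Beacon: 0 + 1 + 3 + 2 + 3 + 3 + 0 + 3 + 0 = 15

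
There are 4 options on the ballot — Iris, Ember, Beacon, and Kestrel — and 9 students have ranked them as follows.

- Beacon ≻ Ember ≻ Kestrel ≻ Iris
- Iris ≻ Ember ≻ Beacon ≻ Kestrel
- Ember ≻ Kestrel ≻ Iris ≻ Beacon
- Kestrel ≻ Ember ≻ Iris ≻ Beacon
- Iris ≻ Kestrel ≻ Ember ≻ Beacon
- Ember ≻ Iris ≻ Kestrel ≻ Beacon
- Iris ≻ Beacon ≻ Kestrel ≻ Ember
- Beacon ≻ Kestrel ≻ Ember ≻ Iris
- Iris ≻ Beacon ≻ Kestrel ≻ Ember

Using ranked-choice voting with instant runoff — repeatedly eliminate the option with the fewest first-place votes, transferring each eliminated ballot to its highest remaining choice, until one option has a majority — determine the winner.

Ember

Round 1: Iris 4, Ember 2, Beacon 2, Kestrel 1. Kestrel has the fewest and is eliminated.
Round 2: Iris 4, Ember 3, Beacon 2. Beacon has the fewest and is eliminated.
Round 3: Ember 5, Iris 4. Ember has a majority.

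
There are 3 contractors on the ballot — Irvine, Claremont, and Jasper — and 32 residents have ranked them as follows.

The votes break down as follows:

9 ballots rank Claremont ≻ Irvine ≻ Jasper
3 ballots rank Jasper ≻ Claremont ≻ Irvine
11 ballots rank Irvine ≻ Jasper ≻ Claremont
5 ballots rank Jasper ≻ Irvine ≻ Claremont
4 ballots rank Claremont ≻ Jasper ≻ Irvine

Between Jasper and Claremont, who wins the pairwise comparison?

Ballots ranking Jasper above Claremont: 3+11+5 = 19.
Ballots ranking Claremont above Jasper: 9+4 = 13.
Jasper wins the head-to-head, 19–13.

Jasper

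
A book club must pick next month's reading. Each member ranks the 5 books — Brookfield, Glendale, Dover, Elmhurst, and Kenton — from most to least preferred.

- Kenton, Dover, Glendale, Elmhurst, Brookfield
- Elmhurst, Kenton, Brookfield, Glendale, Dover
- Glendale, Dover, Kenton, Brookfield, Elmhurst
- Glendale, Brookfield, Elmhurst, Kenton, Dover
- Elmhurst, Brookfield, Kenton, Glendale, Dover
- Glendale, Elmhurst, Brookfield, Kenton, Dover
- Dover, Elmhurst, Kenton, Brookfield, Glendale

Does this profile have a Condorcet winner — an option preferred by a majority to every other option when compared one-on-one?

No

Head-to-head results (7 voters total):
Brookfield vs Glendale: Glendale wins 4–3.
Brookfield vs Dover: Brookfield wins 4–3.
Brookfield vs Elmhurst: Elmhurst wins 5–2.
Brookfield vs Kenton: Kenton wins 4–3.
Glendale vs Dover: Glendale wins 5–2.
Glendale vs Elmhurst: Glendale wins 4–3.
Glendale vs Kenton: Kenton wins 4–3.
Dover vs Elmhurst: Elmhurst wins 4–3.
Dover vs Kenton: Kenton wins 5–2.
Elmhurst vs Kenton: Elmhurst wins 5–2.
No candidate beats all others: Glendale beats Elmhurst beats Kenton beats Glendale, a majority cycle.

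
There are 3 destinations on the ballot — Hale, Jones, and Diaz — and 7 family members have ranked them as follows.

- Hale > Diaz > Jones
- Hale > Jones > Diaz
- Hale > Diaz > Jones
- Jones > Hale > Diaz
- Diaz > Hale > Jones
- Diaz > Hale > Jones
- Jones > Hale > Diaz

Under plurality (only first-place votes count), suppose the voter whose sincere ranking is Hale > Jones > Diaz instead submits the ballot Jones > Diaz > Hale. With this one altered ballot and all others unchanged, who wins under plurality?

Jones

First-place totals with the altered ballot: Hale 2, Jones 3, Diaz 2.
The switch changes the winner from Hale to Jones.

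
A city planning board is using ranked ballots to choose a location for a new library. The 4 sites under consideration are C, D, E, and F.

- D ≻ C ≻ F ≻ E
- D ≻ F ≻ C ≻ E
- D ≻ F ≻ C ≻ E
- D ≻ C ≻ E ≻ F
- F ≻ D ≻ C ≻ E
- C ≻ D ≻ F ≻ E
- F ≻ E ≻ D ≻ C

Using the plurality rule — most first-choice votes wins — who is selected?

First-place vote totals:
  C: 1
  D: 4
  E: 0
  F: 2
D has the most first-place votes.

D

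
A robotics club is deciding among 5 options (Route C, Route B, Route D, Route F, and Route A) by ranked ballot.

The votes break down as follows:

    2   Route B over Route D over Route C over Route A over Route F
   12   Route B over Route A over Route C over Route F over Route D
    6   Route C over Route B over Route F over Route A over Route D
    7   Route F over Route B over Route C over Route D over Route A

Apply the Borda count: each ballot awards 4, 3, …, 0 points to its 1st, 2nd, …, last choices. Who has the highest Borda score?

Route B

Borda scores:
  Route C: 2·2 + 12·2 + 6·4 + 7·2 = 66
  Route B: 2·4 + 12·4 + 6·3 + 7·3 = 95
  Route D: 2·3 + 12·0 + 6·0 + 7·1 = 13
  Route F: 2·0 + 12·1 + 6·2 + 7·4 = 52
  Route A: 2·1 + 12·3 + 6·1 + 7·0 = 44
Route B has the highest total.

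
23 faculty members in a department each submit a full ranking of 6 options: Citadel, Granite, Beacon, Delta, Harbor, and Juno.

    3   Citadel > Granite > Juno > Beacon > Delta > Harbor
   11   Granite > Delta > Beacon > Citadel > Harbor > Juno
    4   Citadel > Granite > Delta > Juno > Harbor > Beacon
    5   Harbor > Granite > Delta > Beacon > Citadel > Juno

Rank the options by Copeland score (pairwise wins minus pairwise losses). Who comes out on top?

Pairwise results:
  Citadel vs Granite: Granite wins 16–7.
  Citadel vs Beacon: Beacon wins 16–7.
  Citadel vs Delta: Delta wins 16–7.
  Citadel vs Harbor: Citadel wins 18–5.
  Citadel vs Juno: Citadel wins 23–0.
  Granite vs Beacon: Granite wins 23–0.
  Granite vs Delta: Granite wins 23–0.
  Granite vs Harbor: Granite wins 18–5.
  Granite vs Juno: Granite wins 23–0.
  Beacon vs Delta: Delta wins 20–3.
  Beacon vs Harbor: Beacon wins 14–9.
  Beacon vs Juno: Beacon wins 16–7.
  Delta vs Harbor: Delta wins 18–5.
  Delta vs Juno: Delta wins 20–3.
  Harbor vs Juno: Harbor wins 16–7.
Copeland scores (wins − losses):
  Citadel: 2 − 3 = -1
  Granite: 5 − 0 = 5
  Beacon: 3 − 2 = 1
  Delta: 4 − 1 = 3
  Harbor: 1 − 4 = -3
  Juno: 0 − 5 = -5
Granite has the best Copeland score.

Granite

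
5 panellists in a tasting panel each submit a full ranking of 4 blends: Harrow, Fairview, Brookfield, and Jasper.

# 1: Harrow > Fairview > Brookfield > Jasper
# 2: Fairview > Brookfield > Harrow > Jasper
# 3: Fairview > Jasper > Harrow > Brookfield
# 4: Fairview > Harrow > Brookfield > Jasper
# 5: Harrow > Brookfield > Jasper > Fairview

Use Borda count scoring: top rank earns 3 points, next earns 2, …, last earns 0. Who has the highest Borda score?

Borda scores:
  Harrow: 3 + 1 + 1 + 2 + 3 = 10
  Fairview: 2 + 3 + 3 + 3 + 0 = 11
  Brookfield: 1 + 2 + 0 + 1 + 2 = 6
  Jasper: 0 + 0 + 2 + 0 + 1 = 3
Fairview has the highest total.

Fairview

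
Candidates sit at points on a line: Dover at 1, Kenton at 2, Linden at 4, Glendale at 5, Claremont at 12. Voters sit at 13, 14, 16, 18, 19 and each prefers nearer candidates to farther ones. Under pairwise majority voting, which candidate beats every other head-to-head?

With single-peaked preferences on a line, the Condorcet winner is the candidate closest to the median voter.
The median voter (position 16) is closest to Claremont at 12.
Check: Claremont vs Linden — voters closer to Claremont: 5 of 5.

Claremont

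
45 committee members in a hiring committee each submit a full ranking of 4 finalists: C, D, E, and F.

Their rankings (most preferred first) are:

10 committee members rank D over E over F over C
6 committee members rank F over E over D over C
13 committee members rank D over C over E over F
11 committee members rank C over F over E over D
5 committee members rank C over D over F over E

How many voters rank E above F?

23

Ballots ranking E above F: 10+13 = 23.
Ballots ranking F above E: 6+11+5 = 22.
So 23 of 45 voters prefer E to F.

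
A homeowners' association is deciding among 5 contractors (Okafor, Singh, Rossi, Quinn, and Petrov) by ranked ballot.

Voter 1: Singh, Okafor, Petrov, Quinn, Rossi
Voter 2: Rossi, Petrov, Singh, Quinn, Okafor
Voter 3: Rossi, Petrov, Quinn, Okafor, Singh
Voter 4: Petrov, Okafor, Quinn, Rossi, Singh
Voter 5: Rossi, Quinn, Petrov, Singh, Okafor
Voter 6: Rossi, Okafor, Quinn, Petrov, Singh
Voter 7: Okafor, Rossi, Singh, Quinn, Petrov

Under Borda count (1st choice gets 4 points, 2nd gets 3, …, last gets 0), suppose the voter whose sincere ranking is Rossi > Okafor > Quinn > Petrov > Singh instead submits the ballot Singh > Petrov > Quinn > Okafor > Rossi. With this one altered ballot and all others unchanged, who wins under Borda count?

Borda totals with the altered ballot: Okafor 12, Singh 13, Rossi 16, Quinn 12, Petrov 17.
The switch changes the winner from Rossi to Petrov.

Petrov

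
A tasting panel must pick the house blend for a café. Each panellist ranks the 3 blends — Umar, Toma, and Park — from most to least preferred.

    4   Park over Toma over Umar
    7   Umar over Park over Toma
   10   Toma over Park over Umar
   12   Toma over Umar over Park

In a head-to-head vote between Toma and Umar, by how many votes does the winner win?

19

Ballots ranking Toma above Umar: 4+10+12 = 26.
Ballots ranking Umar above Toma: 7.
Toma wins 26–7, a margin of 19.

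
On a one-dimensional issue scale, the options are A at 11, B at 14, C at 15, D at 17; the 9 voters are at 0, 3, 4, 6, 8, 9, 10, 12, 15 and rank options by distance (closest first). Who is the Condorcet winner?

With single-peaked preferences on a line, the Condorcet winner is the candidate closest to the median voter.
The median voter (position 8) is closest to A at 11.
Check: A vs D — voters closer to A: 8 of 9.

A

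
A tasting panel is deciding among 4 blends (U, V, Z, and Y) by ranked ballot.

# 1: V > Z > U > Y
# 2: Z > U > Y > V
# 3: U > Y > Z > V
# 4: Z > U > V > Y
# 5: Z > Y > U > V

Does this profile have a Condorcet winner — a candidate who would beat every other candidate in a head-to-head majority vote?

Head-to-head results (5 voters total):
U vs V: U wins 4–1.
U vs Z: Z wins 4–1.
U vs Y: U wins 4–1.
V vs Z: Z wins 4–1.
V vs Y: Y wins 3–2.
Z vs Y: Z wins 4–1.
Z beats each rival — U (4–1), V (4–1), Y (4–1) — so Z is the Condorcet winner.

Yes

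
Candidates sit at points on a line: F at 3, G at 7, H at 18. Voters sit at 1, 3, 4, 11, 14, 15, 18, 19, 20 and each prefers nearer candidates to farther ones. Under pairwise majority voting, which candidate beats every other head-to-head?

H

With single-peaked preferences on a line, the Condorcet winner is the candidate closest to the median voter.
The median voter (position 14) is closest to H at 18.
Check: H vs F — voters closer to H: 6 of 9.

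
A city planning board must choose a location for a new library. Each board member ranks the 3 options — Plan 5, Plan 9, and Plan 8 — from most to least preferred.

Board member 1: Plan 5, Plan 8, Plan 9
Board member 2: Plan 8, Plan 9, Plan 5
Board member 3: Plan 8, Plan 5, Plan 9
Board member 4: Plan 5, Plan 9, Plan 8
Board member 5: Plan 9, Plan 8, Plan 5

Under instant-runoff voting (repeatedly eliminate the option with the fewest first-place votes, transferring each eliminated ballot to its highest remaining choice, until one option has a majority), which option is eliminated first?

Plan 9

Round 1: Plan 5 2, Plan 8 2, Plan 9 1. Plan 9 has the fewest and is eliminated.
Round 2: Plan 8 3, Plan 5 2. Plan 8 has a majority.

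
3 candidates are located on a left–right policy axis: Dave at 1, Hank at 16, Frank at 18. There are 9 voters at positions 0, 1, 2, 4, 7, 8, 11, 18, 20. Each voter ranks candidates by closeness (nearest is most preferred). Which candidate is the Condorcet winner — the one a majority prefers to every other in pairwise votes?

Dave

With single-peaked preferences on a line, the Condorcet winner is the candidate closest to the median voter.
The median voter (position 7) is closest to Dave at 1.
Check: Dave vs Frank — voters closer to Dave: 6 of 9.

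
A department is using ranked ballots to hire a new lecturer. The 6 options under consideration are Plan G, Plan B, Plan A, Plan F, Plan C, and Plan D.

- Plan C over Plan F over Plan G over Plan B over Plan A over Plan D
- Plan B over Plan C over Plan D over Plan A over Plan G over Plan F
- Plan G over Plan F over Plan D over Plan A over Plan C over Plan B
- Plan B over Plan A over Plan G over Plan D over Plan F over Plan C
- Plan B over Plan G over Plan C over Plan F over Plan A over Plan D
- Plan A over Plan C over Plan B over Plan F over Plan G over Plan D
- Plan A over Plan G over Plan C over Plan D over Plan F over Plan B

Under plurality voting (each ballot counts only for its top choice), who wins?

Plan B

First-place vote totals:
  Plan G: 1
  Plan B: 3
  Plan A: 2
  Plan F: 0
  Plan C: 1
  Plan D: 0
Plan B has the most first-place votes.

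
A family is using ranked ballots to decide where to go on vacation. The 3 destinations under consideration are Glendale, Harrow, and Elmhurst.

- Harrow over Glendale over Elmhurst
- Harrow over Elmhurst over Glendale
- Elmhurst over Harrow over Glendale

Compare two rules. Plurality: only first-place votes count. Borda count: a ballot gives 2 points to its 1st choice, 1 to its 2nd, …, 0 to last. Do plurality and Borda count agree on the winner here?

Plurality first-place counts: Glendale 0, Harrow 2, Elmhurst 1 → Harrow.
Borda totals: Glendale 1, Harrow 5, Elmhurst 3 → Harrow.
The two rules agree on Harrow.

Yes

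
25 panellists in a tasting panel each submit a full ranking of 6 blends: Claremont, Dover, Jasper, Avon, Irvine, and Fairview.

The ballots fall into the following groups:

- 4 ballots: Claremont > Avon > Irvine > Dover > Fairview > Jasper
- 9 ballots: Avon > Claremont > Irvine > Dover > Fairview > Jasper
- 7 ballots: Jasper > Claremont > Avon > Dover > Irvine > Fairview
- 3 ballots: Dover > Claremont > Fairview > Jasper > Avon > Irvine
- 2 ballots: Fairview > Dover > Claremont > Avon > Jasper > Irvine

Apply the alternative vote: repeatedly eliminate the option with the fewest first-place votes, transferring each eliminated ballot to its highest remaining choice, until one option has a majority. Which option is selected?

Round 1: Avon 9, Jasper 7, Claremont 4, Dover 3, Fairview 2, Irvine 0. Irvine has the fewest and is eliminated.
Round 2: Avon 9, Jasper 7, Claremont 4, Dover 3, Fairview 2. Fairview has the fewest and is eliminated.
Round 3: Avon 9, Jasper 7, Dover 5, Claremont 4. Claremont has the fewest and is eliminated.
Round 4: Avon 13, Jasper 7, Dover 5. Avon has a majority.

Avon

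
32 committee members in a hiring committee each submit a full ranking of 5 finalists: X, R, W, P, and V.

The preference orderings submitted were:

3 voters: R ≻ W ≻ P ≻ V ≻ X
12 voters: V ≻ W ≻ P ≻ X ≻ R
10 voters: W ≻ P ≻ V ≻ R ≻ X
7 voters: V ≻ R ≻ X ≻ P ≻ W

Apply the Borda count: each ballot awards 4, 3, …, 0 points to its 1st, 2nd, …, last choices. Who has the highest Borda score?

Borda scores:
  X: 3·0 + 12·1 + 10·0 + 7·2 = 26
  R: 3·4 + 12·0 + 10·1 + 7·3 = 43
  W: 3·3 + 12·3 + 10·4 + 7·0 = 85
  P: 3·2 + 12·2 + 10·3 + 7·1 = 67
  V: 3·1 + 12·4 + 10·2 + 7·4 = 99
V has the highest total.

V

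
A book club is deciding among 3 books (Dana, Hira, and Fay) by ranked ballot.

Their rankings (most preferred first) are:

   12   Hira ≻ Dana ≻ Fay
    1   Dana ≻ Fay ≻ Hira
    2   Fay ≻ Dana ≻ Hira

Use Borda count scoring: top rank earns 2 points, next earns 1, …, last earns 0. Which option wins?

Borda scores:
  Dana: 12·1 + 2 + 2·1 = 16
  Hira: 12·2 + 0 + 2·0 = 24
  Fay: 12·0 + 1 + 2·2 = 5
Hira has the highest total.

Hira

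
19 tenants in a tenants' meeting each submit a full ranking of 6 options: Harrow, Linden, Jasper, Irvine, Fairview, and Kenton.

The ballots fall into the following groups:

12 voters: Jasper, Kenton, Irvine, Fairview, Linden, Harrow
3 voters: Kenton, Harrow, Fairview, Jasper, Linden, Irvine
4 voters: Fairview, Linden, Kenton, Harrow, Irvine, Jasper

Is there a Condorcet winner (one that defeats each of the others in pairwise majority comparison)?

Head-to-head results (19 voters total):
Harrow vs Linden: Linden wins 16–3.
Harrow vs Jasper: Jasper wins 12–7.
Harrow vs Irvine: Irvine wins 12–7.
Harrow vs Fairview: Fairview wins 16–3.
Harrow vs Kenton: Kenton wins 19–0.
Linden vs Jasper: Jasper wins 15–4.
Linden vs Irvine: Irvine wins 12–7.
Linden vs Fairview: Fairview wins 19–0.
Linden vs Kenton: Kenton wins 15–4.
Jasper vs Irvine: Jasper wins 15–4.
Jasper vs Fairview: Jasper wins 12–7.
Jasper vs Kenton: Jasper wins 12–7.
Irvine vs Fairview: Irvine wins 12–7.
Irvine vs Kenton: Kenton wins 19–0.
Fairview vs Kenton: Kenton wins 15–4.
Jasper beats each rival — Harrow (12–7), Linden (15–4), Irvine (15–4), Fairview (12–7), Kenton (12–7) — so Jasper is the Condorcet winner.

Yes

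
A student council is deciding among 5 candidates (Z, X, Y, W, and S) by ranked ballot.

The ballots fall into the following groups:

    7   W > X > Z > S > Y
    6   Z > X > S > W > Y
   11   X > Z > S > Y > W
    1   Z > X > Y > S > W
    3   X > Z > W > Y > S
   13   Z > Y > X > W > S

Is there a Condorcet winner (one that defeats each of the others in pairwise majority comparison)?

Yes

Head-to-head results (41 voters total):
Z vs X: X wins 21–20.
Z vs Y: Z wins 41–0.
Z vs W: Z wins 34–7.
Z vs S: Z wins 41–0.
X vs Y: X wins 28–13.
X vs W: X wins 34–7.
X vs S: X wins 41–0.
Y vs W: Y wins 25–16.
Y vs S: S wins 24–17.
W vs S: W wins 23–18.
X beats each rival — Z (21–20), Y (28–13), W (34–7), S (41–0) — so X is the Condorcet winner.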